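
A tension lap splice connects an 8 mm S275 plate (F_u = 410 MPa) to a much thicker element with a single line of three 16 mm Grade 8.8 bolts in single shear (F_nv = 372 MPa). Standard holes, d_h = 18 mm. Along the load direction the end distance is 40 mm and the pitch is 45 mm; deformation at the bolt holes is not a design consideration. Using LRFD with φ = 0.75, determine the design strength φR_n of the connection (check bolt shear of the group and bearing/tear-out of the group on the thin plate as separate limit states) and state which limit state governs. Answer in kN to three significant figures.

168 kN (bolt shear governs)

Bolt shear: A_b = π·16²/4 = 201.1 mm²; R_n = 372 × 201.1 × 3 × 1 / 1000 = 224.4 kN → 0.75 × 224.4 = 168 kN.
Bearing (1.5 l_c t F_u ≤ 3.0 d t F_u): upper limit = 3.0·16·8·410 / 1000 = 157.4 kN.
  Edge l_c = 40 − 18/2 = 31 → r_n = 152.5 kN; interior l_c = 45 − 18 = 27 → r_n = 132.8 kN.
  R_n,bearing = 1·152.5 + 2·132.8 = 418.2 kN → 0.75 × 418.2 = 314 kN.
Bolt shear governs: 168 kN.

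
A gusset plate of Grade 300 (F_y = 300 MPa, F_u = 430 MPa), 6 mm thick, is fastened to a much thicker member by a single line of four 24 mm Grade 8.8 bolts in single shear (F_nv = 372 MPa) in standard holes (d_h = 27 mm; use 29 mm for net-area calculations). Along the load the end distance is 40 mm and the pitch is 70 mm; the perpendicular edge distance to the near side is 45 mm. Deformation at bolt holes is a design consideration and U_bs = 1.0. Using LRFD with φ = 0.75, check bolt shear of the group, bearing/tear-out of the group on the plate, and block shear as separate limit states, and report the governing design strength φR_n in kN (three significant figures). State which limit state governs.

231 kN (block shear governs)

Bolt shear: A_b = π·24²/4 = 452.4 mm²; R_n = 372 × 452.4 × 4 × 1 / 1000 = 673.2 kN → 0.75 × 673.2 = 505 kN.
Bearing: edge l_c = 26.5, r_n = 82.04 kN; interior l_c = 43, r_n = 133.1 kN; R_n = 82.04 + 3·133.1 = 481.4 kN → 361 kN.
Block shear: A_gv = 1500, A_nv = 891, A_nt = 183 mm²; R_n = min(0.6F_uA_nv, 0.6F_yA_gv) + U_bs·F_u·A_nt = 308.6 kN → 231 kN.
Block shear governs: 231 kN.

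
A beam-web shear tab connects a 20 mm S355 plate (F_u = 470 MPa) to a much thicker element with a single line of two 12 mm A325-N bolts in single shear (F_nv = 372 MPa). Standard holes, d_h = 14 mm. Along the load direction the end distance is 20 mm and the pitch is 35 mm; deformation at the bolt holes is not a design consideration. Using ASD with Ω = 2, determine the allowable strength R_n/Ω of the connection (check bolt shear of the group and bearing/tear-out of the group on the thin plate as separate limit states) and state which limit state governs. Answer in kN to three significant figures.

Bolt shear: A_b = π·12²/4 = 113.1 mm²; R_n = 372 × 113.1 × 2 × 1 / 1000 = 84.14 kN → 84.14 / 2 = 42.1 kN.
Bearing (1.5 l_c t F_u ≤ 3.0 d t F_u): upper limit = 3.0·12·20·470 / 1000 = 338.4 kN.
  Edge l_c = 20 − 14/2 = 13 → r_n = 183.3 kN; interior l_c = 35 − 14 = 21 → r_n = 296.1 kN.
  R_n,bearing = 1·183.3 + 1·296.1 = 479.4 kN → 479.4 / 2 = 240 kN.
Bolt shear governs: 42.1 kN.

42.1 kN (bolt shear governs)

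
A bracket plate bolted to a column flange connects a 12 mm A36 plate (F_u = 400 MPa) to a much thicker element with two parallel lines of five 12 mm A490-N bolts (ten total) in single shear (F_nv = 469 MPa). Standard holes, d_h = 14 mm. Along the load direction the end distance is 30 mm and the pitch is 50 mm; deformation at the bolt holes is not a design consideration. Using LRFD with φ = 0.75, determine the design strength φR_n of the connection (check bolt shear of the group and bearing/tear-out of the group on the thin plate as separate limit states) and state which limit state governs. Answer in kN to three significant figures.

Bolt shear: A_b = π·12²/4 = 113.1 mm²; R_n = 469 × 113.1 × 10 × 1 / 1000 = 530.4 kN → 0.75 × 530.4 = 398 kN.
Bearing (1.5 l_c t F_u ≤ 3.0 d t F_u): upper limit = 3.0·12·12·400 / 1000 = 172.8 kN.
  Edge l_c = 30 − 14/2 = 23 → r_n = 165.6 kN; interior l_c = 50 − 14 = 36 → r_n = 172.8 kN.
  R_n,bearing = 2·165.6 + 8·172.8 = 1714 kN → 0.75 × 1714 = 1290 kN.
Bolt shear governs: 398 kN.

398 kN (bolt shear governs)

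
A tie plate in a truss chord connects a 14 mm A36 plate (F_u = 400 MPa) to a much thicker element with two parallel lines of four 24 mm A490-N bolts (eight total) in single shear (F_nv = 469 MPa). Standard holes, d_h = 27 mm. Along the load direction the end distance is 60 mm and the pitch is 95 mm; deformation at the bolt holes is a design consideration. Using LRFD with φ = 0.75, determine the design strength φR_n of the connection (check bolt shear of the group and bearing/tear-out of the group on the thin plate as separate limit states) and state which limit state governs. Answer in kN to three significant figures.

Bolt shear: A_b = π·24²/4 = 452.4 mm²; R_n = 469 × 452.4 × 8 × 1 / 1000 = 1697 kN → 0.75 × 1697 = 1270 kN.
Bearing (1.2 l_c t F_u ≤ 2.4 d t F_u): upper limit = 2.4·24·14·400 / 1000 = 322.6 kN.
  Edge l_c = 60 − 27/2 = 46.5 → r_n = 312.5 kN; interior l_c = 95 − 27 = 68 → r_n = 322.6 kN.
  R_n,bearing = 2·312.5 + 6·322.6 = 2560 kN → 0.75 × 2560 = 1920 kN.
Bolt shear governs: 1270 kN.

1270 kN (bolt shear governs)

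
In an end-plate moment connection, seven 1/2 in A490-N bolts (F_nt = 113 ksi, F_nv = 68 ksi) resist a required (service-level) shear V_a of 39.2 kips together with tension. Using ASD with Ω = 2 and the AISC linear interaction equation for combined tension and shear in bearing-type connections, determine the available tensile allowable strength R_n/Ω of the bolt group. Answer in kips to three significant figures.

A_b = π·0.5²/4 = 0.1963 in²; f_rv = 39.2 / (7 × 0.1963) = 28.52 ksi.
F'_nt = 1.3 F_nt − (Ω F_nt / F_nv) f_rv = 1.3·113 − (2·113/68)·28.52 = 52.11 ksi, capped at F_nt → F'_nt = 52.11 ksi.
R_n = F'_nt · A_b · n = 52.11 × 0.1963 × 7 = 71.62 kips.
Allowable strength R_n/Ω = 71.62 / 2 = 35.8 kips.

35.8 kips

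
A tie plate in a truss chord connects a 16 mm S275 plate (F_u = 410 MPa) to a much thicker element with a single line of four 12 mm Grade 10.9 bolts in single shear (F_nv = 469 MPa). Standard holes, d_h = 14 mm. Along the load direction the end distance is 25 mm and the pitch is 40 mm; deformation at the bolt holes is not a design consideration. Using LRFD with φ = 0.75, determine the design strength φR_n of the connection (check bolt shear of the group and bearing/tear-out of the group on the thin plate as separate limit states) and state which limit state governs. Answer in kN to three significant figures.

Bolt shear: A_b = π·12²/4 = 113.1 mm²; R_n = 469 × 113.1 × 4 × 1 / 1000 = 212.2 kN → 0.75 × 212.2 = 159 kN.
Bearing (1.5 l_c t F_u ≤ 3.0 d t F_u): upper limit = 3.0·12·16·410 / 1000 = 236.2 kN.
  Edge l_c = 25 − 14/2 = 18 → r_n = 177.1 kN; interior l_c = 40 − 14 = 26 → r_n = 236.2 kN.
  R_n,bearing = 1·177.1 + 3·236.2 = 885.6 kN → 0.75 × 885.6 = 664 kN.
Bolt shear governs: 159 kN.

159 kN (bolt shear governs)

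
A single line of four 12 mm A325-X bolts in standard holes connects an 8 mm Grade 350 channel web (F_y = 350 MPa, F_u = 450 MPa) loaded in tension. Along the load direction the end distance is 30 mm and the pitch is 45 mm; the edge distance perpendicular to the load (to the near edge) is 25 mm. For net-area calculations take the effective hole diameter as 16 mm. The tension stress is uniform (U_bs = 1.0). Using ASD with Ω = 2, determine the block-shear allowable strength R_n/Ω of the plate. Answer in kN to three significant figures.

148 kN

Shear plane L_v = 30 + 3·45 = 165 mm; A_gv = 165 × 8 = 1320 mm².
A_nv = (165 − 3.5·16) × 8 = 872 mm².
A_nt = (25 − 0.5·16) × 8 = 136 mm².
0.6 F_u A_nv = 235.4 kN; 0.6 F_y A_gv = 277.2 kN → shear rupture governs the shear term.
R_n = 235.4 + 1.0 × 450 × 136 / 1000 = 296.6 kN.
Allowable strength R_n/Ω = 296.6 / 2 = 148 kN.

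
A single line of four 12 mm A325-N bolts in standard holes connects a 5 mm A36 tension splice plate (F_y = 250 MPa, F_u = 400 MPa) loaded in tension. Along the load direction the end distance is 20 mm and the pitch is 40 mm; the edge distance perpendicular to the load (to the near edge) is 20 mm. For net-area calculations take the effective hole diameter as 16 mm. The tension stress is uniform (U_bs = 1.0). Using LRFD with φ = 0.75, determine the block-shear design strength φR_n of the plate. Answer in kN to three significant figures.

93.6 kN

Shear plane L_v = 20 + 3·40 = 140 mm; A_gv = 140 × 5 = 700 mm².
A_nv = (140 − 3.5·16) × 5 = 420 mm².
A_nt = (20 − 0.5·16) × 5 = 60 mm².
0.6 F_u A_nv = 100.8 kN; 0.6 F_y A_gv = 105 kN → shear rupture governs the shear term.
R_n = 100.8 + 1.0 × 400 × 60 / 1000 = 124.8 kN.
Design strength φR_n = 0.75 × 124.8 = 93.6 kN.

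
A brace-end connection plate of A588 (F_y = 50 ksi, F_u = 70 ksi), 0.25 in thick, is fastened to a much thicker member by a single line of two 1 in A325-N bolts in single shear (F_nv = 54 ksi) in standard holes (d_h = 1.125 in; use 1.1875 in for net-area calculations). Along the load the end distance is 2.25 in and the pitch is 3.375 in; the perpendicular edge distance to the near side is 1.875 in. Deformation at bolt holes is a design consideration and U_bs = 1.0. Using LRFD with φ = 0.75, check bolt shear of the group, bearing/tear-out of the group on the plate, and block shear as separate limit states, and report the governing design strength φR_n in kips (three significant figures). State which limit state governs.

47.1 kips (block shear governs)

Bolt shear: A_b = π·1²/4 = 0.7854 in²; R_n = 54 × 0.7854 × 2 × 1 = 84.82 kips → 0.75 × 84.82 = 63.6 kips.
Bearing: edge l_c = 1.688, r_n = 35.44 kips; interior l_c = 2.25, r_n = 42 kips; R_n = 35.44 + 1·42 = 77.44 kips → 58.1 kips.
Block shear: A_gv = 1.406, A_nv = 0.9609, A_nt = 0.3203 in²; R_n = min(0.6F_uA_nv, 0.6F_yA_gv) + U_bs·F_u·A_nt = 62.78 kips → 47.1 kips.
Block shear governs: 47.1 kips.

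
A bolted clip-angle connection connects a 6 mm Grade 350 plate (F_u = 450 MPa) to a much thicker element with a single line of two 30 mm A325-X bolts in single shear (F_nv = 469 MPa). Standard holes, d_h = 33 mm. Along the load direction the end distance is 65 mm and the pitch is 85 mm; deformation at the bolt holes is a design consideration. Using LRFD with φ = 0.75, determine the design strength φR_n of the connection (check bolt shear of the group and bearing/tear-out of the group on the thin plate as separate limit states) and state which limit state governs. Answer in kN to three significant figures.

244 kN (bearing governs)

Bolt shear: A_b = π·30²/4 = 706.9 mm²; R_n = 469 × 706.9 × 2 × 1 / 1000 = 663 kN → 0.75 × 663 = 497 kN.
Bearing (1.2 l_c t F_u ≤ 2.4 d t F_u): upper limit = 2.4·30·6·450 / 1000 = 194.4 kN.
  Edge l_c = 65 − 33/2 = 48.5 → r_n = 157.1 kN; interior l_c = 85 − 33 = 52 → r_n = 168.5 kN.
  R_n,bearing = 1·157.1 + 1·168.5 = 325.6 kN → 0.75 × 325.6 = 244 kN.
Bearing governs: 244 kN.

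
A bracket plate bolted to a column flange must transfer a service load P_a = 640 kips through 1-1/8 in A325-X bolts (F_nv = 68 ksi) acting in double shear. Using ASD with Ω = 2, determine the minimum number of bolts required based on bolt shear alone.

10 bolts

A_b = π·1.125²/4 = 0.994 in².
Per-bolt allowable strength R_n/Ω = 68 × 0.994 × 2 / 2 = 67.59 kips.
n ≥ 640 / 67.59 = 9.468 → use 10 bolts.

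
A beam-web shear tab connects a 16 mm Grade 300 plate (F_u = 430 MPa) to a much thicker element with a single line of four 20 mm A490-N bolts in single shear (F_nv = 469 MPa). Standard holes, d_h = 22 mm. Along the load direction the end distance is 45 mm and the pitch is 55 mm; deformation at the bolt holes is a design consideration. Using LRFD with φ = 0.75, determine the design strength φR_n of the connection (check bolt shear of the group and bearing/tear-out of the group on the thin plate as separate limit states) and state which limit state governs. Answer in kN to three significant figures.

Bolt shear: A_b = π·20²/4 = 314.2 mm²; R_n = 469 × 314.2 × 4 × 1 / 1000 = 589.4 kN → 0.75 × 589.4 = 442 kN.
Bearing (1.2 l_c t F_u ≤ 2.4 d t F_u): upper limit = 2.4·20·16·430 / 1000 = 330.2 kN.
  Edge l_c = 45 − 22/2 = 34 → r_n = 280.7 kN; interior l_c = 55 − 22 = 33 → r_n = 272.4 kN.
  R_n,bearing = 1·280.7 + 3·272.4 = 1098 kN → 0.75 × 1098 = 824 kN.
Bolt shear governs: 442 kN.

442 kN (bolt shear governs)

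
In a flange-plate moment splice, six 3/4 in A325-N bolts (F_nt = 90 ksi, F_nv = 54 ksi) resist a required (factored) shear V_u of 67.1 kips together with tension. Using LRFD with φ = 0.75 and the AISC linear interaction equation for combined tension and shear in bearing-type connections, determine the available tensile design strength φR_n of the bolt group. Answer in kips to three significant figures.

A_b = π·0.75²/4 = 0.4418 in²; f_rv = 67.1 / (6 × 0.4418) = 25.31 ksi.
F'_nt = 1.3 F_nt − (F_nt / φF_nv) f_rv = 1.3·90 − (90/(0.75·54))·25.31 = 60.75 ksi, capped at F_nt → F'_nt = 60.75 ksi.
R_n = F'_nt · A_b · n = 60.75 × 0.4418 × 6 = 161 kips.
Design strength φR_n = 0.75 × 161 = 121 kips.

121 kips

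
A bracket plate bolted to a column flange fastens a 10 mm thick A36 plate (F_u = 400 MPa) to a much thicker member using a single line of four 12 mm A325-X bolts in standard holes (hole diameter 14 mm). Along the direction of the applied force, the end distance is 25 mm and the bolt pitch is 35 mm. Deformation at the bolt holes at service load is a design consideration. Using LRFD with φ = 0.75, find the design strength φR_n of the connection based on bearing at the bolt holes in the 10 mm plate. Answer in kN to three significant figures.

Per bolt r_n = 1.2 l_c t F_u ≤ 2.4 d t F_u; upper limit = 2.4 × 12 × 10 × 400 / 1000 = 115.2 kN.
Edge bolt: l_c = 25 − 14/2 = 18 mm → 1.2 × 18 × 10 × 400 / 1000 = 86.4 → r_n = 86.4 kN.
Interior bolts: l_c = 35 − 14 = 21 mm → 1.2 × 21 × 10 × 400 / 1000 = 100.8 → r_n = 100.8 kN.
R_n = 1 × 86.4 + 3 × 100.8 = 388.8 kN.
Design strength φR_n = 0.75 × 388.8 = 292 kN.

292 kN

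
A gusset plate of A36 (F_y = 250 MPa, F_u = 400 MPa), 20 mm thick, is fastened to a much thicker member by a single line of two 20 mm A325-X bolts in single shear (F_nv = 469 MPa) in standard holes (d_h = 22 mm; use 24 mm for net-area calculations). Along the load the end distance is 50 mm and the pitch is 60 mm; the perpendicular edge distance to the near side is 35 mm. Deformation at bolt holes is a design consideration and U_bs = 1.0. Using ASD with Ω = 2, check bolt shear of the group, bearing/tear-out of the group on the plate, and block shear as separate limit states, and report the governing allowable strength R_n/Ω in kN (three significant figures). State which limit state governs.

Bolt shear: A_b = π·20²/4 = 314.2 mm²; R_n = 469 × 314.2 × 2 × 1 / 1000 = 294.7 kN → 294.7 / 2 = 147 kN.
Bearing: edge l_c = 39, r_n = 374.4 kN; interior l_c = 38, r_n = 364.8 kN; R_n = 374.4 + 1·364.8 = 739.2 kN → 370 kN.
Block shear: A_gv = 2200, A_nv = 1480, A_nt = 460 mm²; R_n = min(0.6F_uA_nv, 0.6F_yA_gv) + U_bs·F_u·A_nt = 514 kN → 257 kN.
Bolt shear governs: 147 kN.

147 kN (bolt shear governs)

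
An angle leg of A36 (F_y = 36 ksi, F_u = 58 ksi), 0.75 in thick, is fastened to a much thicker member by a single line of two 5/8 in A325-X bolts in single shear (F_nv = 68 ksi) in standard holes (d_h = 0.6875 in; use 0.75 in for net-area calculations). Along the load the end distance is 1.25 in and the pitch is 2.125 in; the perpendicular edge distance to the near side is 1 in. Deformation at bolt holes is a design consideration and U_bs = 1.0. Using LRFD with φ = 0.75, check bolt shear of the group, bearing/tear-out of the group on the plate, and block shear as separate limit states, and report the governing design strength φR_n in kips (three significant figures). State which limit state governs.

31.3 kips (bolt shear governs)

Bolt shear: A_b = π·0.625²/4 = 0.3068 in²; R_n = 68 × 0.3068 × 2 × 1 = 41.72 kips → 0.75 × 41.72 = 31.3 kips.
Bearing: edge l_c = 0.9062, r_n = 47.31 kips; interior l_c = 1.438, r_n = 65.25 kips; R_n = 47.31 + 1·65.25 = 112.6 kips → 84.4 kips.
Block shear: A_gv = 2.531, A_nv = 1.688, A_nt = 0.4688 in²; R_n = min(0.6F_uA_nv, 0.6F_yA_gv) + U_bs·F_u·A_nt = 81.86 kips → 61.4 kips.
Bolt shear governs: 31.3 kips.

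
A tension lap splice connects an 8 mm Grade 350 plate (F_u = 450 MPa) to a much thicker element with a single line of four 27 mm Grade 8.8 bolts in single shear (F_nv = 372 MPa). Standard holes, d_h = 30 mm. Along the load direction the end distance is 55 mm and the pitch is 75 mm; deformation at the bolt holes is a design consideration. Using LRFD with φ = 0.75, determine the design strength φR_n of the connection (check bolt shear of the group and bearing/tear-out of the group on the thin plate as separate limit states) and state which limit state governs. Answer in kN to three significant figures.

567 kN (bearing governs)

Bolt shear: A_b = π·27²/4 = 572.6 mm²; R_n = 372 × 572.6 × 4 × 1 / 1000 = 852 kN → 0.75 × 852 = 639 kN.
Bearing (1.2 l_c t F_u ≤ 2.4 d t F_u): upper limit = 2.4·27·8·450 / 1000 = 233.3 kN.
  Edge l_c = 55 − 30/2 = 40 → r_n = 172.8 kN; interior l_c = 75 − 30 = 45 → r_n = 194.4 kN.
  R_n,bearing = 1·172.8 + 3·194.4 = 756 kN → 0.75 × 756 = 567 kN.
Bearing governs: 567 kN.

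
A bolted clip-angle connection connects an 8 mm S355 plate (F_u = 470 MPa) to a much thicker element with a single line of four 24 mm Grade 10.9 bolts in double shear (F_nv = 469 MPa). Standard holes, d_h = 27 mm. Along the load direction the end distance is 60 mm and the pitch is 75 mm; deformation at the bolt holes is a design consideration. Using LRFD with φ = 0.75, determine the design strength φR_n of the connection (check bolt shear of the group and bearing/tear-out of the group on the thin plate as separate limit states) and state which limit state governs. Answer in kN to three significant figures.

Bolt shear: A_b = π·24²/4 = 452.4 mm²; R_n = 469 × 452.4 × 4 × 2 / 1000 = 1697 kN → 0.75 × 1697 = 1270 kN.
Bearing (1.2 l_c t F_u ≤ 2.4 d t F_u): upper limit = 2.4·24·8·470 / 1000 = 216.6 kN.
  Edge l_c = 60 − 27/2 = 46.5 → r_n = 209.8 kN; interior l_c = 75 − 27 = 48 → r_n = 216.6 kN.
  R_n,bearing = 1·209.8 + 3·216.6 = 859.5 kN → 0.75 × 859.5 = 645 kN.
Bearing governs: 645 kN.

645 kN (bearing governs)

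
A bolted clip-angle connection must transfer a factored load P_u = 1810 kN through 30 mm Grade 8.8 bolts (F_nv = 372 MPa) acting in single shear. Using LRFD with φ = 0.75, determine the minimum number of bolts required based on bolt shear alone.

A_b = π·30²/4 = 706.9 mm².
Per-bolt design strength φR_n = 0.75 × 372 × 706.9 × 1 / 1000 = 197.2 kN.
n ≥ 1810 / 197.2 = 9.178 → use 10 bolts.

10 bolts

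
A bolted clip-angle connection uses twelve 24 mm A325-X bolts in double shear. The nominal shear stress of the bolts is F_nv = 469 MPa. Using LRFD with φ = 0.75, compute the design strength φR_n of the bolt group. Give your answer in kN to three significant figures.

3820 kN

A_b = π × 24² / 4 = 452.4 mm².
R_n = F_nv · A_b · n · n_s = 469 × 452.4 × 12 × 2 / 1000 = 5092 kN.
Design strength φR_n = 0.75 × 5092 = 3820 kN.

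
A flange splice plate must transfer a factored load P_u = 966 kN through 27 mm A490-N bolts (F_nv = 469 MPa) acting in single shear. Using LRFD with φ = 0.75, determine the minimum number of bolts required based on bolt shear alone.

5 bolts

A_b = π·27²/4 = 572.6 mm².
Per-bolt design strength φR_n = 0.75 × 469 × 572.6 × 1 / 1000 = 201.4 kN.
n ≥ 966 / 201.4 = 4.797 → use 5 bolts.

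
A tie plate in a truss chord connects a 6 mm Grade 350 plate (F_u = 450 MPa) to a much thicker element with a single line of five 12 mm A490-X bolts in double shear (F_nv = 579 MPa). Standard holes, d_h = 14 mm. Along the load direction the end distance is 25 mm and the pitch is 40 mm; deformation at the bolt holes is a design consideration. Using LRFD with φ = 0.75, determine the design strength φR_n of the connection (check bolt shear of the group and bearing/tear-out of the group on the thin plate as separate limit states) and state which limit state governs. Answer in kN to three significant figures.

277 kN (bearing governs)

Bolt shear: A_b = π·12²/4 = 113.1 mm²; R_n = 579 × 113.1 × 5 × 2 / 1000 = 654.8 kN → 0.75 × 654.8 = 491 kN.
Bearing (1.2 l_c t F_u ≤ 2.4 d t F_u): upper limit = 2.4·12·6·450 / 1000 = 77.76 kN.
  Edge l_c = 25 − 14/2 = 18 → r_n = 58.32 kN; interior l_c = 40 − 14 = 26 → r_n = 77.76 kN.
  R_n,bearing = 1·58.32 + 4·77.76 = 369.4 kN → 0.75 × 369.4 = 277 kN.
Bearing governs: 277 kN.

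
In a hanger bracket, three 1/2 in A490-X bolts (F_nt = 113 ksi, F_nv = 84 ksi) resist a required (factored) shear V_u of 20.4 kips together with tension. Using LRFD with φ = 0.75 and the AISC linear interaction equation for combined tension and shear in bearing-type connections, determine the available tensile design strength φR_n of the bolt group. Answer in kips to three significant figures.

37.5 kips

A_b = π·0.5²/4 = 0.1963 in²; f_rv = 20.4 / (3 × 0.1963) = 34.63 ksi.
F'_nt = 1.3 F_nt − (F_nt / φF_nv) f_rv = 1.3·113 − (113/(0.75·84))·34.63 = 84.78 ksi, capped at F_nt → F'_nt = 84.78 ksi.
R_n = F'_nt · A_b · n = 84.78 × 0.1963 × 3 = 49.94 kips.
Design strength φR_n = 0.75 × 49.94 = 37.5 kips.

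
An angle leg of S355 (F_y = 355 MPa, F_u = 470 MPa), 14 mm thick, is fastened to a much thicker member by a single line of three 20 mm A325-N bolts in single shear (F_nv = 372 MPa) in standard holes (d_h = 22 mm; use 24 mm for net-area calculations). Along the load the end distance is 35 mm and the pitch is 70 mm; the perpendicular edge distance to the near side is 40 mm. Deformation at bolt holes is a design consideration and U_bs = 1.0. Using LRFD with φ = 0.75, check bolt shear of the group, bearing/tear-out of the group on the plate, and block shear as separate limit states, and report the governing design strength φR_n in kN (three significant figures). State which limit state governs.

263 kN (bolt shear governs)

Bolt shear: A_b = π·20²/4 = 314.2 mm²; R_n = 372 × 314.2 × 3 × 1 / 1000 = 350.6 kN → 0.75 × 350.6 = 263 kN.
Bearing: edge l_c = 24, r_n = 189.5 kN; interior l_c = 48, r_n = 315.8 kN; R_n = 189.5 + 2·315.8 = 821.2 kN → 616 kN.
Block shear: A_gv = 2450, A_nv = 1610, A_nt = 392 mm²; R_n = min(0.6F_uA_nv, 0.6F_yA_gv) + U_bs·F_u·A_nt = 638.3 kN → 479 kN.
Bolt shear governs: 263 kN.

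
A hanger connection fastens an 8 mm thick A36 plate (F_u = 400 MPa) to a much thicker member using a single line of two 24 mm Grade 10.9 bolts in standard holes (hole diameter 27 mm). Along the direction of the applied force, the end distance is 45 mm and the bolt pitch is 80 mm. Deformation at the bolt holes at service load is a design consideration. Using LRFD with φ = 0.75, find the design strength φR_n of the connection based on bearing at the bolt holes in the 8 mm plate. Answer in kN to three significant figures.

Per bolt r_n = 1.2 l_c t F_u ≤ 2.4 d t F_u; upper limit = 2.4 × 24 × 8 × 400 / 1000 = 184.3 kN.
Edge bolt: l_c = 45 − 27/2 = 31.5 mm → 1.2 × 31.5 × 8 × 400 / 1000 = 121 → r_n = 121 kN.
Interior bolts: l_c = 80 − 27 = 53 mm → 1.2 × 53 × 8 × 400 / 1000 = 203.5 → r_n = 184.3 kN.
R_n = 1 × 121 + 1 × 184.3 = 305.3 kN.
Design strength φR_n = 0.75 × 305.3 = 229 kN.

229 kN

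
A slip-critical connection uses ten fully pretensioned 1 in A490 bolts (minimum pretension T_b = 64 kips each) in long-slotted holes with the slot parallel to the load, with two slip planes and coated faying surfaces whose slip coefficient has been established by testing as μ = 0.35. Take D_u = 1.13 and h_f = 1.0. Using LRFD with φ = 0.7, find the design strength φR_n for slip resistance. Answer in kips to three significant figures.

R_n = μ · D_u · h_f · T_b · n_s · n_b = 0.35 × 1.13 × 1.0 × 64 × 2 × 10 = 506.2 kips.
Design strength φR_n = 0.7 × 506.2 = 354 kips.

354 kips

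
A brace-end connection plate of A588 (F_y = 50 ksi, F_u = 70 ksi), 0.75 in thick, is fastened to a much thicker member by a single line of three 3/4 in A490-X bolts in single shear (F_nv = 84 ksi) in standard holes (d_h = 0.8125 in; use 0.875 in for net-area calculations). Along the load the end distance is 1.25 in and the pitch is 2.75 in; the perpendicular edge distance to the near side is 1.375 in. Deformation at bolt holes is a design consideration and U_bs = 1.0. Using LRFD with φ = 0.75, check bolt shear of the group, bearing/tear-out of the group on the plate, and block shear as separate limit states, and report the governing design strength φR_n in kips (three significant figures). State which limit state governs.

Bolt shear: A_b = π·0.75²/4 = 0.4418 in²; R_n = 84 × 0.4418 × 3 × 1 = 111.3 kips → 0.75 × 111.3 = 83.5 kips.
Bearing: edge l_c = 0.8438, r_n = 53.16 kips; interior l_c = 1.938, r_n = 94.5 kips; R_n = 53.16 + 2·94.5 = 242.2 kips → 182 kips.
Block shear: A_gv = 5.062, A_nv = 3.422, A_nt = 0.7031 in²; R_n = min(0.6F_uA_nv, 0.6F_yA_gv) + U_bs·F_u·A_nt = 192.9 kips → 145 kips.
Bolt shear governs: 83.5 kips.

83.5 kips (bolt shear governs)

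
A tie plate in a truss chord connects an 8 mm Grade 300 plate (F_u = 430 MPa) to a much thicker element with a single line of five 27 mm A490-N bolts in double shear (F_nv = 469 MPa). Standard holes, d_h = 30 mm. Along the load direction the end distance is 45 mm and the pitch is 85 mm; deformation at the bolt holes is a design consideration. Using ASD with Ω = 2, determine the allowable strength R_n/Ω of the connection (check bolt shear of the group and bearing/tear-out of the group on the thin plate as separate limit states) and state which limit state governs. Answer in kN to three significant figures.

Bolt shear: A_b = π·27²/4 = 572.6 mm²; R_n = 469 × 572.6 × 5 × 2 / 1000 = 2685 kN → 2685 / 2 = 1340 kN.
Bearing (1.2 l_c t F_u ≤ 2.4 d t F_u): upper limit = 2.4·27·8·430 / 1000 = 222.9 kN.
  Edge l_c = 45 − 30/2 = 30 → r_n = 123.8 kN; interior l_c = 85 − 30 = 55 → r_n = 222.9 kN.
  R_n,bearing = 1·123.8 + 4·222.9 = 1015 kN → 1015 / 2 = 508 kN.
Bearing governs: 508 kN.

508 kN (bearing governs)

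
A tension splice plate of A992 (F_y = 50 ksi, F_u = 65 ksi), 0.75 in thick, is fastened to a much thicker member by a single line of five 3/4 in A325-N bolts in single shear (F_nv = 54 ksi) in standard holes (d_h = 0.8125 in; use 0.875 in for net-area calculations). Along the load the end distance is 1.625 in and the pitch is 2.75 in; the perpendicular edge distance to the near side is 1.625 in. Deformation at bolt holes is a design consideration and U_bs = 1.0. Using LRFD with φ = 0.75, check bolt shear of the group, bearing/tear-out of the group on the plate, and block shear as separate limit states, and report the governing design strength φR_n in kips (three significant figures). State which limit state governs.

89.5 kips (bolt shear governs)

Bolt shear: A_b = π·0.75²/4 = 0.4418 in²; R_n = 54 × 0.4418 × 5 × 1 = 119.3 kips → 0.75 × 119.3 = 89.5 kips.
Bearing: edge l_c = 1.219, r_n = 71.3 kips; interior l_c = 1.938, r_n = 87.75 kips; R_n = 71.3 + 4·87.75 = 422.3 kips → 317 kips.
Block shear: A_gv = 9.469, A_nv = 6.516, A_nt = 0.8906 in²; R_n = min(0.6F_uA_nv, 0.6F_yA_gv) + U_bs·F_u·A_nt = 312 kips → 234 kips.
Bolt shear governs: 89.5 kips.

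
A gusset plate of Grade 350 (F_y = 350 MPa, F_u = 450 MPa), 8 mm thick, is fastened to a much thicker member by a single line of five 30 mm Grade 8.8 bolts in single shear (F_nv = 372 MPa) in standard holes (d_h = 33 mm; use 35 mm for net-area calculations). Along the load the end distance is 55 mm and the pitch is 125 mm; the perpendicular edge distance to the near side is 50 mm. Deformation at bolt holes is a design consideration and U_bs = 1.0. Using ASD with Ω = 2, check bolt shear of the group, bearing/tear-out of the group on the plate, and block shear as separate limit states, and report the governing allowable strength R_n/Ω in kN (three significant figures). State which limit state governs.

Bolt shear: A_b = π·30²/4 = 706.9 mm²; R_n = 372 × 706.9 × 5 × 1 / 1000 = 1315 kN → 1315 / 2 = 657 kN.
Bearing: edge l_c = 38.5, r_n = 166.3 kN; interior l_c = 92, r_n = 259.2 kN; R_n = 166.3 + 4·259.2 = 1203 kN → 602 kN.
Block shear: A_gv = 4440, A_nv = 3180, A_nt = 260 mm²; R_n = min(0.6F_uA_nv, 0.6F_yA_gv) + U_bs·F_u·A_nt = 975.6 kN → 488 kN.
Block shear governs: 488 kN.

488 kN (block shear governs)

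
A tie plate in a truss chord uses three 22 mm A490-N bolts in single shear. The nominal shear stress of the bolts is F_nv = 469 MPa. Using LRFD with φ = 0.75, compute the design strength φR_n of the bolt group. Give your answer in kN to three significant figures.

401 kN

A_b = π × 22² / 4 = 380.1 mm².
R_n = F_nv · A_b · n · n_s = 469 × 380.1 × 3 × 1 / 1000 = 534.8 kN.
Design strength φR_n = 0.75 × 534.8 = 401 kN.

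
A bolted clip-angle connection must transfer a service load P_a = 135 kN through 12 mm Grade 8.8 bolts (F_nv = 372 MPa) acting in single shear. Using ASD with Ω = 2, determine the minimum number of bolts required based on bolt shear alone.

7 bolts

A_b = π·12²/4 = 113.1 mm².
Per-bolt allowable strength R_n/Ω = 372 × 113.1 × 1 / 1000 / 2 = 21.04 kN.
n ≥ 135 / 21.04 = 6.418 → use 7 bolts.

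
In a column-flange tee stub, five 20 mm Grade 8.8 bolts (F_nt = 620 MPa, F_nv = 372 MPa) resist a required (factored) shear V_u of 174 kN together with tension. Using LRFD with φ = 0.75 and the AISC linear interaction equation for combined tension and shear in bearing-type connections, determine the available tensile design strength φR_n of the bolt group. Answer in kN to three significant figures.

660 kN

A_b = π·20²/4 = 314.2 mm²; f_rv = 174 × 1000 / (5 × 314.2) = 110.8 MPa.
F'_nt = 1.3 F_nt − (F_nt / φF_nv) f_rv = 1.3·620 − (620/(0.75·372))·110.8 = 559.8 MPa, capped at F_nt → F'_nt = 559.8 MPa.
R_n = F'_nt · A_b · n = 559.8 × 314.2 × 5 / 1000 = 879.4 kN.
Design strength φR_n = 0.75 × 879.4 = 660 kN.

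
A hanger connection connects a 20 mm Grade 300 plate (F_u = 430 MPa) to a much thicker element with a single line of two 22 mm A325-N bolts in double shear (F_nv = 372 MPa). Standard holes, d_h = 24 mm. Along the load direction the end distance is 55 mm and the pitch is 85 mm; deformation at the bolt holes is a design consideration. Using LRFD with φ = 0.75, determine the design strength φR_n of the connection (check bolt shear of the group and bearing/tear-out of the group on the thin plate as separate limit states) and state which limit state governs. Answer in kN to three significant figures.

424 kN (bolt shear governs)

Bolt shear: A_b = π·22²/4 = 380.1 mm²; R_n = 372 × 380.1 × 2 × 2 / 1000 = 565.6 kN → 0.75 × 565.6 = 424 kN.
Bearing (1.2 l_c t F_u ≤ 2.4 d t F_u): upper limit = 2.4·22·20·430 / 1000 = 454.1 kN.
  Edge l_c = 55 − 24/2 = 43 → r_n = 443.8 kN; interior l_c = 85 − 24 = 61 → r_n = 454.1 kN.
  R_n,bearing = 1·443.8 + 1·454.1 = 897.8 kN → 0.75 × 897.8 = 673 kN.
Bolt shear governs: 424 kN.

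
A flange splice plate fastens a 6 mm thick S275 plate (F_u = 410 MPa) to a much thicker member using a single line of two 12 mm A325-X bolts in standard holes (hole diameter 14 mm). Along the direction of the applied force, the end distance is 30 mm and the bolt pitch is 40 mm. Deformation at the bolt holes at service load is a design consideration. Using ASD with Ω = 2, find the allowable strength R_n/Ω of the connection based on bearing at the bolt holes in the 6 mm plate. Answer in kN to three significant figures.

Per bolt r_n = 1.2 l_c t F_u ≤ 2.4 d t F_u; upper limit = 2.4 × 12 × 6 × 410 / 1000 = 70.85 kN.
Edge bolt: l_c = 30 − 14/2 = 23 mm → 1.2 × 23 × 6 × 410 / 1000 = 67.9 → r_n = 67.9 kN.
Interior bolts: l_c = 40 − 14 = 26 mm → 1.2 × 26 × 6 × 410 / 1000 = 76.75 → r_n = 70.85 kN.
R_n = 1 × 67.9 + 1 × 70.85 = 138.7 kN.
Allowable strength R_n/Ω = 138.7 / 2 = 69.4 kN.

69.4 kN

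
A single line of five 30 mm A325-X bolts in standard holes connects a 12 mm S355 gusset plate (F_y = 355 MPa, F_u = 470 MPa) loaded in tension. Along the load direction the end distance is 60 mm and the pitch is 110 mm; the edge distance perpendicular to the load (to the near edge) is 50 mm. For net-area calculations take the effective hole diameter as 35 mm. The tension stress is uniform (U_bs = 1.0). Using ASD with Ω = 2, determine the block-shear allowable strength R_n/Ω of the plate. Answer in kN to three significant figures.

671 kN

Shear plane L_v = 60 + 4·110 = 500 mm; A_gv = 500 × 12 = 6000 mm².
A_nv = (500 − 4.5·35) × 12 = 4110 mm².
A_nt = (50 − 0.5·35) × 12 = 390 mm².
0.6 F_u A_nv = 1159 kN; 0.6 F_y A_gv = 1278 kN → shear rupture governs the shear term.
R_n = 1159 + 1.0 × 470 × 390 / 1000 = 1342 kN.
Allowable strength R_n/Ω = 1342 / 2 = 671 kN.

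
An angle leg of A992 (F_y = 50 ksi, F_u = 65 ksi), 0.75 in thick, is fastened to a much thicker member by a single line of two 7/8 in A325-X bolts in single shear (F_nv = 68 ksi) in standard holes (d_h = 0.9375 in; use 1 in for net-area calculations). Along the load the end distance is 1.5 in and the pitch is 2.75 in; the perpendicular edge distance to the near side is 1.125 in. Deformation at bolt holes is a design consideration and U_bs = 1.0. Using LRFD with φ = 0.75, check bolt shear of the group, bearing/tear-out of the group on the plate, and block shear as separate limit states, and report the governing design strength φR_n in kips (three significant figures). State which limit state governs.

Bolt shear: A_b = π·0.875²/4 = 0.6013 in²; R_n = 68 × 0.6013 × 2 × 1 = 81.78 kips → 0.75 × 81.78 = 61.3 kips.
Bearing: edge l_c = 1.031, r_n = 60.33 kips; interior l_c = 1.812, r_n = 102.4 kips; R_n = 60.33 + 1·102.4 = 162.7 kips → 122 kips.
Block shear: A_gv = 3.188, A_nv = 2.062, A_nt = 0.4688 in²; R_n = min(0.6F_uA_nv, 0.6F_yA_gv) + U_bs·F_u·A_nt = 110.9 kips → 83.2 kips.
Bolt shear governs: 61.3 kips.

61.3 kips (bolt shear governs)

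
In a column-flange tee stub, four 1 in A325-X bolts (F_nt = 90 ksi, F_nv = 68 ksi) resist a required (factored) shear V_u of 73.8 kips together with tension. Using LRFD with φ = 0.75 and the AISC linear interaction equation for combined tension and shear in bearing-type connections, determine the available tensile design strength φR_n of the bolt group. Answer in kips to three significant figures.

178 kips

A_b = π·1²/4 = 0.7854 in²; f_rv = 73.8 / (4 × 0.7854) = 23.49 ksi.
F'_nt = 1.3 F_nt − (F_nt / φF_nv) f_rv = 1.3·90 − (90/(0.75·68))·23.49 = 75.54 ksi, capped at F_nt → F'_nt = 75.54 ksi.
R_n = F'_nt · A_b · n = 75.54 × 0.7854 × 4 = 237.3 kips.
Design strength φR_n = 0.75 × 237.3 = 178 kips.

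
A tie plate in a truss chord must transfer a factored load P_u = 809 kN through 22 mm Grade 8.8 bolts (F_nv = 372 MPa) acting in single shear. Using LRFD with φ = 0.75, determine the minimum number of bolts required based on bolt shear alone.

8 bolts

A_b = π·22²/4 = 380.1 mm².
Per-bolt design strength φR_n = 0.75 × 372 × 380.1 × 1 / 1000 = 106.1 kN.
n ≥ 809 / 106.1 = 7.628 → use 8 bolts.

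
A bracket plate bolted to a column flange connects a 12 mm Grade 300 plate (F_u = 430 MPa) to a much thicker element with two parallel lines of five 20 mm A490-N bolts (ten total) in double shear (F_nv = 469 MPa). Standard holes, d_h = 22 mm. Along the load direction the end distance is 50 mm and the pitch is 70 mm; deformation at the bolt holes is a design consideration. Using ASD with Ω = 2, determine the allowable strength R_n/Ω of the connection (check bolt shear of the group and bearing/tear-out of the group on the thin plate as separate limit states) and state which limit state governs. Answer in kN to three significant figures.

Bolt shear: A_b = π·20²/4 = 314.2 mm²; R_n = 469 × 314.2 × 10 × 2 / 1000 = 2947 kN → 2947 / 2 = 1470 kN.
Bearing (1.2 l_c t F_u ≤ 2.4 d t F_u): upper limit = 2.4·20·12·430 / 1000 = 247.7 kN.
  Edge l_c = 50 − 22/2 = 39 → r_n = 241.5 kN; interior l_c = 70 − 22 = 48 → r_n = 247.7 kN.
  R_n,bearing = 2·241.5 + 8·247.7 = 2464 kN → 2464 / 2 = 1230 kN.
Bearing governs: 1230 kN.

1230 kN (bearing governs)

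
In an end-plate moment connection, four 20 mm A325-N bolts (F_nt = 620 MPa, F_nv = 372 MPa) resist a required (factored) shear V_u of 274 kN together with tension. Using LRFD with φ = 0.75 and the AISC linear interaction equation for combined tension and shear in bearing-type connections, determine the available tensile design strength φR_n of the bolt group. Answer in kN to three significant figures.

A_b = π·20²/4 = 314.2 mm²; f_rv = 274 × 1000 / (4 × 314.2) = 218 MPa.
F'_nt = 1.3 F_nt − (F_nt / φF_nv) f_rv = 1.3·620 − (620/(0.75·372))·218 = 321.5 MPa, capped at F_nt → F'_nt = 321.5 MPa.
R_n = F'_nt · A_b · n = 321.5 × 314.2 × 4 / 1000 = 404 kN.
Design strength φR_n = 0.75 × 404 = 303 kN.

303 kN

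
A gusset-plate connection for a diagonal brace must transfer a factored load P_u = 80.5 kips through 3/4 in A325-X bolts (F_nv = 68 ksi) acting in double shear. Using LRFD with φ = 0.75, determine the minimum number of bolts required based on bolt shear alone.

2 bolts

A_b = π·0.75²/4 = 0.4418 in².
Per-bolt design strength φR_n = 0.75 × 68 × 0.4418 × 2 = 45.06 kips.
n ≥ 80.5 / 45.06 = 1.786 → use 2 bolts.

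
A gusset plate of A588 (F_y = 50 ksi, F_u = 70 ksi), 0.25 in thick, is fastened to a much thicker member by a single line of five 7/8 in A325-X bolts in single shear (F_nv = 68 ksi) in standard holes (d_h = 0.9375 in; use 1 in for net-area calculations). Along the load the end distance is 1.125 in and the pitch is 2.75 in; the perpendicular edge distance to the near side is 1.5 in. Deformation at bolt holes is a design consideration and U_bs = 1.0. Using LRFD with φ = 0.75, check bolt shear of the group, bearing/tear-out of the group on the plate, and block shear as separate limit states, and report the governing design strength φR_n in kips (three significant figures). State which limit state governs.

73.2 kips (block shear governs)

Bolt shear: A_b = π·0.875²/4 = 0.6013 in²; R_n = 68 × 0.6013 × 5 × 1 = 204.4 kips → 0.75 × 204.4 = 153 kips.
Bearing: edge l_c = 0.6562, r_n = 13.78 kips; interior l_c = 1.812, r_n = 36.75 kips; R_n = 13.78 + 4·36.75 = 160.8 kips → 121 kips.
Block shear: A_gv = 3.031, A_nv = 1.906, A_nt = 0.25 in²; R_n = min(0.6F_uA_nv, 0.6F_yA_gv) + U_bs·F_u·A_nt = 97.56 kips → 73.2 kips.
Block shear governs: 73.2 kips.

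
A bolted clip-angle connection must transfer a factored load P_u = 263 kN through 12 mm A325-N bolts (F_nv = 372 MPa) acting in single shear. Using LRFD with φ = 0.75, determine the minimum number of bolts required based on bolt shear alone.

9 bolts

A_b = π·12²/4 = 113.1 mm².
Per-bolt design strength φR_n = 0.75 × 372 × 113.1 × 1 / 1000 = 31.55 kN.
n ≥ 263 / 31.55 = 8.335 → use 9 bolts.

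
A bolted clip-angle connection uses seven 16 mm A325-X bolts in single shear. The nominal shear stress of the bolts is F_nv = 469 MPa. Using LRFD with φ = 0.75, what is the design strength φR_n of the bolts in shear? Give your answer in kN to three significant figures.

495 kN

A_b = π × 16² / 4 = 201.1 mm².
R_n = F_nv · A_b · n · n_s = 469 × 201.1 × 7 × 1 / 1000 = 660.1 kN.
Design strength φR_n = 0.75 × 660.1 = 495 kN.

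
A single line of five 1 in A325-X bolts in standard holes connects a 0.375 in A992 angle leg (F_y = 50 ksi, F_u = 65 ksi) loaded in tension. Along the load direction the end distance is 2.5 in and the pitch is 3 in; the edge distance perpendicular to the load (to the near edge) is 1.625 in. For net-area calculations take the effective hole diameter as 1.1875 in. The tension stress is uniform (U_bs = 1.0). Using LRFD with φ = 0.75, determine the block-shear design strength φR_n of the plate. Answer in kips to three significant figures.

119 kips

Shear plane L_v = 2.5 + 4·3 = 14.5 in; A_gv = 14.5 × 0.375 = 5.438 in².
A_nv = (14.5 − 4.5·1.1875) × 0.375 = 3.434 in².
A_nt = (1.625 − 0.5·1.1875) × 0.375 = 0.3867 in².
0.6 F_u A_nv = 133.9 kips; 0.6 F_y A_gv = 163.1 kips → shear rupture governs the shear term.
R_n = 133.9 + 1.0 × 65 × 0.3867 = 159 kips.
Design strength φR_n = 0.75 × 159 = 119 kips.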